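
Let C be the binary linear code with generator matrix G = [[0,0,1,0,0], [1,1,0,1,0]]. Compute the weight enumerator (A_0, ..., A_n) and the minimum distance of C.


Weight distribution: A_0 = 1, A_1 = 1, A_3 = 1, A_4 = 1. Minimum distance d = 1.

Enumerate all 2^2 = 4 messages m ∈ F_2^2.
For each, compute codeword c = mG in F_2^5, then tally its weight.
  m = 00 → c = 00000, weight = 0.
  m = 10 → c = 00100, weight = 1.
  m = 01 → c = 11010, weight = 3.
  m = 11 → c = 11110, weight = 4.
Tally weights:
  weight 0: 1 codewords.
  weight 1: 1 codewords.
  weight 3: 1 codewords.
  weight 4: 1 codewords.
Minimum distance d = smallest w > 0 with A_w > 0 = 1.
Sanity: Σ A_w = 4 = 2^2 = 4 ✓.


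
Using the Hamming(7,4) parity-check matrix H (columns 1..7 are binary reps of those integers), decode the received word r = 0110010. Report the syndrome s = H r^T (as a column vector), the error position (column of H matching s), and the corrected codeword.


s = (1, 1, 1)^T, error position = 7, corrected codeword c = 0110011

Compute s = H r^T mod 2 one row at a time:
  s_1 = 0 + 0 + 1 + 0 = 1 ≡ 1 (mod 2).
  s_2 = 1 + 1 + 1 + 0 = 3 ≡ 1 (mod 2).
  s_3 = 0 + 1 + 0 + 0 = 1 ≡ 1 (mod 2).
s = (1, 1, 1)^T — this equals column 7 of H (binary 111), so error is at position 7.
Correct: flip bit 7 of r = 0110010 to get c = 0110011.


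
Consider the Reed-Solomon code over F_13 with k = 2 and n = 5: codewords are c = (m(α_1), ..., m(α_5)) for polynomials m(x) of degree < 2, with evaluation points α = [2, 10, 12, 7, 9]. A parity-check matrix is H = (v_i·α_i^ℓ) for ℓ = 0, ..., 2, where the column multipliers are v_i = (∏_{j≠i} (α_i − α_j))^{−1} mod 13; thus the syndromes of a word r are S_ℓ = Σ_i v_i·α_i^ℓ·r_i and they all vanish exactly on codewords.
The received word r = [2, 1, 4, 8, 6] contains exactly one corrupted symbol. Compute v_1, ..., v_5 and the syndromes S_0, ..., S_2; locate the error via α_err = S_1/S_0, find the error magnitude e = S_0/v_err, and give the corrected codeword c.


S = (3, 8, 4), error at position 4, error magnitude e = 5, c = [2, 1, 4, 3, 6].

Step 1: column multipliers v_i = (∏_{j≠i}(α_i − α_j))^{−1} mod 13.
  i = 1 (α = 2): (2−10)(2−12)(2−7)(2−9) = (−8)·(−10)·(−5)·(−7) = 2800 ≡ 5, so v_1 = 5^{−1} = 8 (mod 13).
  i = 2 (α = 10): (10−2)(10−12)(10−7)(10−9) = 8·(−2)·3·1 = −48 ≡ 4, so v_2 = 4^{−1} = 10 (mod 13).
  i = 3 (α = 12): (12−2)(12−10)(12−7)(12−9) = 10·2·5·3 = 300 ≡ 1, so v_3 = 1^{−1} = 1 (mod 13).
  i = 4 (α = 7): (7−2)(7−10)(7−12)(7−9) = 5·(−3)·(−5)·(−2) = −150 ≡ 6, so v_4 = 6^{−1} = 11 (mod 13).
  i = 5 (α = 9): (9−2)(9−10)(9−12)(9−7) = 7·(−1)·(−3)·2 = 42 ≡ 3, so v_5 = 3^{−1} = 9 (mod 13).
  v = [8, 10, 1, 11, 9].
Step 2: syndromes of r = [2, 1, 4, 8, 6] (all sums mod 13).
  S_0 = Σ v_i r_i = 8·2 + 10·1 + 1·4 + 11·8 + 9·6 = 172 ≡ 3.
  S_1 = Σ v_i α_i r_i = 8·2·2 + 10·10·1 + 1·12·4 + 11·7·8 + 9·9·6 = 1282 ≡ 8.
  α_i^2 mod 13 = [4, 9, 1, 10, 3].
  S_2 = Σ v_i α_i^2 r_i = 8·4·2 + 10·9·1 + 1·1·4 + 11·10·8 + 9·3·6 = 1200 ≡ 4.
  S = (3, 8, 4) ≠ 0, so r is not a codeword (an error is present).
Step 3: locate the error. For a single error e at position i, S_ℓ = v_i·e·α_i^ℓ, so α_err = S_1/S_0.
  S_0^{−1} = 3^{−1} = 9 (mod 13), so α_err = 8·9 = 72 ≡ 7 = α_4. Error position i = 4.
  Consistency check: S_2/S_1 = 4·5 = 20 ≡ 7 = α_err ✓ (single-error assumption holds).
Step 4: error magnitude e = S_0/v_4 = S_0·∏_{j≠4}(α_4 − α_j) = 3·6 = 18 ≡ 5 (mod 13).
Step 5: correct position 4: c_4 = r_4 − e = 8 − 5 ≡ 3 (mod 13). Hence c = [2, 1, 4, 3, 6].
  Check: interpolating c through the α_i gives m(x) = 12 + 8·x (degree < 2) with m(α_i) = c_i for every i, so c is indeed a codeword.


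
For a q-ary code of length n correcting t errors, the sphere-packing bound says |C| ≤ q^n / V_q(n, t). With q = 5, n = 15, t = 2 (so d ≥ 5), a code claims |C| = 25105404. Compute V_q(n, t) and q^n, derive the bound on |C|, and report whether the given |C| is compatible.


V_q(n, t) = 1741, q^n = 30517578125, Hamming bound = 17528764, |C| = 25105404 > bound (violated).

Step 1: Compute V_q(n, t) = Σ_{j=0}^2 C(n, j) (q−1)^j.
  j = 0: C(15,0)·(4)^0 = 1·1 = 1.
  j = 1: C(15,1)·(4)^1 = 15·4 = 60.
  j = 2: C(15,2)·(4)^2 = 105·16 = 1680.
  V_q(n, t) = 1 + 60 + 1680 = 1741.
Step 2: q^n = 5^15 = 30517578125.
Step 3: Hamming bound ⌊q^n / V_q(n,t)⌋ = ⌊30517578125/1741⌋ = 17528764.
Step 4: Compare |C| = 25105404 to 17528764: violated.
The claimed |C| lies above the Hamming bound, so no 5-ary code of length 15 with d ≥ 5 can have 25105404 codewords.


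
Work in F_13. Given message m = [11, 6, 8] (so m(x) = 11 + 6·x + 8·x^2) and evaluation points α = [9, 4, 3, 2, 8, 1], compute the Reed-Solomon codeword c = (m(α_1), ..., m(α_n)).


c = [11, 7, 10, 3, 12, 12]

Message polynomial: m(x) = 11 + 6·x + 8·x^2 (mod 13).
For each evaluation point α_i, compute m(α_i) mod 13:
  α_1 = 9: Horner steps 8 → 0 → 11, so m(9) = 11.
  α_2 = 4: Horner steps 8 → 12 → 7, so m(4) = 7.
  α_3 = 3: Horner steps 8 → 4 → 10, so m(3) = 10.
  α_4 = 2: Horner steps 8 → 9 → 3, so m(2) = 3.
  α_5 = 8: Horner steps 8 → 5 → 12, so m(8) = 12.
  α_6 = 1: Horner steps 8 → 1 → 12, so m(1) = 12.
Codeword c = [11, 7, 10, 3, 12, 12] ∈ F_13^6.


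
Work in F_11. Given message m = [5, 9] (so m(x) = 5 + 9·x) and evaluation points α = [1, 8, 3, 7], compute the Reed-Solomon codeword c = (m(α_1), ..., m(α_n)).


c = [3, 0, 10, 2]

Message polynomial: m(x) = 5 + 9·x (mod 11).
For each evaluation point α_i, compute m(α_i) mod 11:
  α_1 = 1: Horner steps 9 → 3, so m(1) = 3.
  α_2 = 8: Horner steps 9 → 0, so m(8) = 0.
  α_3 = 3: Horner steps 9 → 10, so m(3) = 10.
  α_4 = 7: Horner steps 9 → 2, so m(7) = 2.
Codeword c = [3, 0, 10, 2] ∈ F_11^4.


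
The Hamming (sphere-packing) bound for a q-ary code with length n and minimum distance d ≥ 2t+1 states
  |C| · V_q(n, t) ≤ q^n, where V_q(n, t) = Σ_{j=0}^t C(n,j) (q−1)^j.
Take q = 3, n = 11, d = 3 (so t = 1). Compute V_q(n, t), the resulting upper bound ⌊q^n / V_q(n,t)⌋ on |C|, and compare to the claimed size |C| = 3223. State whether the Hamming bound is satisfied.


V_q(n, t) = 23, q^n = 177147, Hamming bound = 7702, |C| = 3223 ≤ bound (satisfied).

Step 1: Compute V_q(n, t) = Σ_{j=0}^1 C(n, j) (q−1)^j.
  j = 0: C(11,0)·(2)^0 = 1·1 = 1.
  j = 1: C(11,1)·(2)^1 = 11·2 = 22.
  V_q(n, t) = 1 + 22 = 23.
Step 2: q^n = 3^11 = 177147.
Step 3: Hamming bound ⌊q^n / V_q(n,t)⌋ = ⌊177147/23⌋ = 7702.
Step 4: Compare |C| = 3223 to 7702: satisfied.
The claimed |C| lies below the Hamming bound.


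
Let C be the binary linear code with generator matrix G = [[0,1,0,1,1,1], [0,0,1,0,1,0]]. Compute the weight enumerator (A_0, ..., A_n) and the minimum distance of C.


Weight distribution: A_0 = 1, A_2 = 1, A_4 = 2. Minimum distance d = 2.

Enumerate all 2^2 = 4 messages m ∈ F_2^2.
For each, compute codeword c = mG in F_2^6, then tally its weight.
  m = 00 → c = 000000, weight = 0.
  m = 10 → c = 010111, weight = 4.
  m = 01 → c = 001010, weight = 2.
  m = 11 → c = 011101, weight = 4.
Tally weights:
  weight 0: 1 codewords.
  weight 2: 1 codewords.
  weight 4: 2 codewords.
Minimum distance d = smallest w > 0 with A_w > 0 = 2.
Sanity: Σ A_w = 4 = 2^2 = 4 ✓.


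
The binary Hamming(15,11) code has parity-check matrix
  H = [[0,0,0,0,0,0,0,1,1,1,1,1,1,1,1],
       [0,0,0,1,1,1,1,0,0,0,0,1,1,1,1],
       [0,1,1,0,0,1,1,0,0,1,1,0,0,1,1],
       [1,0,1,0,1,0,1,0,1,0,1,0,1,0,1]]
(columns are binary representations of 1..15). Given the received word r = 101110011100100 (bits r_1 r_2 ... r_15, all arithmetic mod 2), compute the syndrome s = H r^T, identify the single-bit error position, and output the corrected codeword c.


s = (0, 1, 0, 1)^T, error position = 5, corrected codeword c = 101100011100100

Compute s = H r^T mod 2 one row at a time:
  s_1 = 1 + 1 + 1 + 0 + 0 + 1 + 0 + 0 = 4 ≡ 0 (mod 2).
  s_2 = 1 + 1 + 0 + 0 + 0 + 1 + 0 + 0 = 3 ≡ 1 (mod 2).
  s_3 = 0 + 1 + 0 + 0 + 1 + 0 + 0 + 0 = 2 ≡ 0 (mod 2).
  s_4 = 1 + 1 + 1 + 0 + 1 + 0 + 1 + 0 = 5 ≡ 1 (mod 2).
s = (0, 1, 0, 1)^T — this equals column 5 of H (binary 0101), so error is at position 5.
Correct: flip bit 5 of r = 101110011100100 to get c = 101100011100100.


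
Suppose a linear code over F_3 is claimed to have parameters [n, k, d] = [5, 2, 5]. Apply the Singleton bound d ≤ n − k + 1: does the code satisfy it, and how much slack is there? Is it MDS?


Singleton RHS = n − k + 1 = 4, slack = -1, bound violated (no such code; not MDS).

Singleton bound: d ≤ n − k + 1.
Here n = 5, k = 2, so n − k + 1 = 4.
Given d = 5, check d ≤ 4: NO.
Slack = (n − k + 1) − d = -1.
The slack is negative: d = 5 exceeds n − k + 1 = 4 by 1, so the Singleton bound is violated and no linear [5, 2, 5]_3 code can exist. In particular it is not MDS (MDS requires d = n − k + 1 exactly).
Description: the claimed parameters are [5, 2, 5]_3; such a code would be impossible (violates the Singleton bound).


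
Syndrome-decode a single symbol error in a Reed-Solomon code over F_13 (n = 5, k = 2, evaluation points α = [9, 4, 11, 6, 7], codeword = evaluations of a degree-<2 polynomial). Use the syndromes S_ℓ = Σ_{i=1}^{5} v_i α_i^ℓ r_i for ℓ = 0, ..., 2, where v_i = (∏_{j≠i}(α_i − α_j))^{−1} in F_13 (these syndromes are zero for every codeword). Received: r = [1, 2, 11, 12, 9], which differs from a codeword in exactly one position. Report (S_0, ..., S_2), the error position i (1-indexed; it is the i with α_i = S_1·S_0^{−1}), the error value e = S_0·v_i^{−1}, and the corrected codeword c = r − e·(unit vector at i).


S = (4, 2, 1), error at position 5, error magnitude e = 5, c = [1, 2, 11, 12, 4].

Step 1: column multipliers v_i = (∏_{j≠i}(α_i − α_j))^{−1} mod 13.
  i = 1 (α = 9): (9−4)(9−11)(9−6)(9−7) = 5·(−2)·3·2 = −60 ≡ 5, so v_1 = 5^{−1} = 8 (mod 13).
  i = 2 (α = 4): (4−9)(4−11)(4−6)(4−7) = (−5)·(−7)·(−2)·(−3) = 210 ≡ 2, so v_2 = 2^{−1} = 7 (mod 13).
  i = 3 (α = 11): (11−9)(11−4)(11−6)(11−7) = 2·7·5·4 = 280 ≡ 7, so v_3 = 7^{−1} = 2 (mod 13).
  i = 4 (α = 6): (6−9)(6−4)(6−11)(6−7) = (−3)·2·(−5)·(−1) = −30 ≡ 9, so v_4 = 9^{−1} = 3 (mod 13).
  i = 5 (α = 7): (7−9)(7−4)(7−11)(7−6) = (−2)·3·(−4)·1 = 24 ≡ 11, so v_5 = 11^{−1} = 6 (mod 13).
  v = [8, 7, 2, 3, 6].
Step 2: syndromes of r = [1, 2, 11, 12, 9] (all sums mod 13).
  S_0 = Σ v_i r_i = 8·1 + 7·2 + 2·11 + 3·12 + 6·9 = 134 ≡ 4.
  S_1 = Σ v_i α_i r_i = 8·9·1 + 7·4·2 + 2·11·11 + 3·6·12 + 6·7·9 = 964 ≡ 2.
  α_i^2 mod 13 = [3, 3, 4, 10, 10].
  S_2 = Σ v_i α_i^2 r_i = 8·3·1 + 7·3·2 + 2·4·11 + 3·10·12 + 6·10·9 = 1054 ≡ 1.
  S = (4, 2, 1) ≠ 0, so r is not a codeword (an error is present).
Step 3: locate the error. For a single error e at position i, S_ℓ = v_i·e·α_i^ℓ, so α_err = S_1/S_0.
  S_0^{−1} = 4^{−1} = 10 (mod 13), so α_err = 2·10 = 20 ≡ 7 = α_5. Error position i = 5.
  Consistency check: S_2/S_1 = 1·7 = 7 ≡ 7 = α_err ✓ (single-error assumption holds).
Step 4: error magnitude e = S_0/v_5 = S_0·∏_{j≠5}(α_5 − α_j) = 4·11 = 44 ≡ 5 (mod 13).
Step 5: correct position 5: c_5 = r_5 − e = 9 − 5 ≡ 4 (mod 13). Hence c = [1, 2, 11, 12, 4].
  Check: interpolating c through the α_i gives m(x) = 8 + 5·x (degree < 2) with m(α_i) = c_i for every i, so c is indeed a codeword.


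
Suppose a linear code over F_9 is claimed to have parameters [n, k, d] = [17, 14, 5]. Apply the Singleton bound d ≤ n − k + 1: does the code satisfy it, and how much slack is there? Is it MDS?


Singleton RHS = n − k + 1 = 4, slack = -1, bound violated (no such code; not MDS).

Singleton bound: d ≤ n − k + 1.
Here n = 17, k = 14, so n − k + 1 = 4.
Given d = 5, check d ≤ 4: NO.
Slack = (n − k + 1) − d = -1.
The slack is negative: d = 5 exceeds n − k + 1 = 4 by 1, so the Singleton bound is violated and no linear [17, 14, 5]_9 code can exist. In particular it is not MDS (MDS requires d = n − k + 1 exactly).
Description: the claimed parameters are [17, 14, 5]_9; such a code would be impossible (violates the Singleton bound).


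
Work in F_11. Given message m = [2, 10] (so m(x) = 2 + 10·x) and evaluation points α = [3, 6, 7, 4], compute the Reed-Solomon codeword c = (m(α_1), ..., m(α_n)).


c = [10, 7, 6, 9]

Message polynomial: m(x) = 2 + 10·x (mod 11).
For each evaluation point α_i, compute m(α_i) mod 11:
  α_1 = 3: Horner steps 10 → 10, so m(3) = 10.
  α_2 = 6: Horner steps 10 → 7, so m(6) = 7.
  α_3 = 7: Horner steps 10 → 6, so m(7) = 6.
  α_4 = 4: Horner steps 10 → 9, so m(4) = 9.
Codeword c = [10, 7, 6, 9] ∈ F_11^4.


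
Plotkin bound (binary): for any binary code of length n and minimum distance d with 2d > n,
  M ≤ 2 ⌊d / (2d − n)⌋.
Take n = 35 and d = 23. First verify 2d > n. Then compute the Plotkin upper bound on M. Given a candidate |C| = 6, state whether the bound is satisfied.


Plotkin bound M ≤ 4; given |C| = 6 > bound (violated).

Check applicability: 2d = 46, n = 35.
2d − n = 11 > 0, so Plotkin applies.
Compute d/(2d−n) = 23/11 ≈ 2.0909.
⌊d/(2d−n)⌋ = 2.
Plotkin bound: M ≤ 2·2 = 4.
Given |C| = 6, check: VIOLATED.
This |C| is above the Plotkin bound, so no binary code with n = 35, d = 23 and 6 codewords exists.


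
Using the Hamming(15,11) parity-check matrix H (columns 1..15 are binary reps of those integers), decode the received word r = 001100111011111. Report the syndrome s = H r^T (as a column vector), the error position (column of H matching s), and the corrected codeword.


s = (1, 0, 1, 0)^T, error position = 10, corrected codeword c = 001100111111111

Compute s = H r^T mod 2 one row at a time:
  s_1 = 1 + 1 + 0 + 1 + 1 + 1 + 1 + 1 = 7 ≡ 1 (mod 2).
  s_2 = 1 + 0 + 0 + 1 + 1 + 1 + 1 + 1 = 6 ≡ 0 (mod 2).
  s_3 = 0 + 1 + 0 + 1 + 0 + 1 + 1 + 1 = 5 ≡ 1 (mod 2).
  s_4 = 0 + 1 + 0 + 1 + 1 + 1 + 1 + 1 = 6 ≡ 0 (mod 2).
s = (1, 0, 1, 0)^T — this equals column 10 of H (binary 1010), so error is at position 10.
Correct: flip bit 10 of r = 001100111011111 to get c = 001100111111111.


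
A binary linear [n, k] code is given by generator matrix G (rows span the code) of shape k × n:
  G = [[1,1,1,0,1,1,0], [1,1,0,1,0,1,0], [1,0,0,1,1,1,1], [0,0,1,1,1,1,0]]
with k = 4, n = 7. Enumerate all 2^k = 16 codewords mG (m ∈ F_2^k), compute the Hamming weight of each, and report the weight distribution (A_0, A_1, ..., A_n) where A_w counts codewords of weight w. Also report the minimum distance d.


Weight distribution: A_0 = 1, A_1 = 1, A_3 = 4, A_4 = 7, A_5 = 3. Minimum distance d = 1.

Enumerate all 2^4 = 16 messages m ∈ F_2^4.
For each, compute codeword c = mG in F_2^7, then tally its weight.
  m = 0000 → c = 0000000, weight = 0.
  m = 1000 → c = 1110110, weight = 5.
  m = 0100 → c = 1101010, weight = 4.
  m = 1100 → c = 0011100, weight = 3.
  m = 0010 → c = 1001111, weight = 5.
  m = 1010 → c = 0111001, weight = 4.
  m = 0110 → c = 0100101, weight = 3.
  m = 1110 → c = 1010011, weight = 4.
  m = 0001 → c = 0011110, weight = 4.
  m = 1001 → c = 1101000, weight = 3.
  m = 0101 → c = 1110100, weight = 4.
  m = 1101 → c = 0000010, weight = 1.
  m = 0011 → c = 1010001, weight = 3.
  m = 1011 → c = 0100111, weight = 4.
  m = 0111 → c = 0111011, weight = 5.
  m = 1111 → c = 1001101, weight = 4.
Tally weights:
  weight 0: 1 codewords.
  weight 1: 1 codewords.
  weight 3: 4 codewords.
  weight 4: 7 codewords.
  weight 5: 3 codewords.
Minimum distance d = smallest w > 0 with A_w > 0 = 1.
Sanity: Σ A_w = 16 = 2^4 = 16 ✓.


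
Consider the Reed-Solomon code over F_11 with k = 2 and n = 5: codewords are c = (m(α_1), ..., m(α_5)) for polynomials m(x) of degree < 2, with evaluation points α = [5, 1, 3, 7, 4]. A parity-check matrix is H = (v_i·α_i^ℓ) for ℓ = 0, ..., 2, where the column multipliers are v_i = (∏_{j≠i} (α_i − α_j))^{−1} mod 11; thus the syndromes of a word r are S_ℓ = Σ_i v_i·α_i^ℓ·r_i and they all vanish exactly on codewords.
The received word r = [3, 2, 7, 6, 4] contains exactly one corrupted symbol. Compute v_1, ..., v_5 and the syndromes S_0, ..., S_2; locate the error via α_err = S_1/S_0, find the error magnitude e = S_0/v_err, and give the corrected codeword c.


S = (4, 9, 1), error at position 1, error magnitude e = 2, c = [1, 2, 7, 6, 4].

Step 1: column multipliers v_i = (∏_{j≠i}(α_i − α_j))^{−1} mod 11.
  i = 1 (α = 5): (5−1)(5−3)(5−7)(5−4) = 4·2·(−2)·1 = −16 ≡ 6, so v_1 = 6^{−1} = 2 (mod 11).
  i = 2 (α = 1): (1−5)(1−3)(1−7)(1−4) = (−4)·(−2)·(−6)·(−3) = 144 ≡ 1, so v_2 = 1^{−1} = 1 (mod 11).
  i = 3 (α = 3): (3−5)(3−1)(3−7)(3−4) = (−2)·2·(−4)·(−1) = −16 ≡ 6, so v_3 = 6^{−1} = 2 (mod 11).
  i = 4 (α = 7): (7−5)(7−1)(7−3)(7−4) = 2·6·4·3 = 144 ≡ 1, so v_4 = 1^{−1} = 1 (mod 11).
  i = 5 (α = 4): (4−5)(4−1)(4−3)(4−7) = (−1)·3·1·(−3) = 9 ≡ 9, so v_5 = 9^{−1} = 5 (mod 11).
  v = [2, 1, 2, 1, 5].
Step 2: syndromes of r = [3, 2, 7, 6, 4] (all sums mod 11).
  S_0 = Σ v_i r_i = 2·3 + 1·2 + 2·7 + 1·6 + 5·4 = 48 ≡ 4.
  S_1 = Σ v_i α_i r_i = 2·5·3 + 1·1·2 + 2·3·7 + 1·7·6 + 5·4·4 = 196 ≡ 9.
  α_i^2 mod 11 = [3, 1, 9, 5, 5].
  S_2 = Σ v_i α_i^2 r_i = 2·3·3 + 1·1·2 + 2·9·7 + 1·5·6 + 5·5·4 = 276 ≡ 1.
  S = (4, 9, 1) ≠ 0, so r is not a codeword (an error is present).
Step 3: locate the error. For a single error e at position i, S_ℓ = v_i·e·α_i^ℓ, so α_err = S_1/S_0.
  S_0^{−1} = 4^{−1} = 3 (mod 11), so α_err = 9·3 = 27 ≡ 5 = α_1. Error position i = 1.
  Consistency check: S_2/S_1 = 1·5 = 5 ≡ 5 = α_err ✓ (single-error assumption holds).
Step 4: error magnitude e = S_0/v_1 = S_0·∏_{j≠1}(α_1 − α_j) = 4·6 = 24 ≡ 2 (mod 11).
Step 5: correct position 1: c_1 = r_1 − e = 3 − 2 ≡ 1 (mod 11). Hence c = [1, 2, 7, 6, 4].
  Check: interpolating c through the α_i gives m(x) = 5 + 8·x (degree < 2) with m(α_i) = c_i for every i, so c is indeed a codeword.


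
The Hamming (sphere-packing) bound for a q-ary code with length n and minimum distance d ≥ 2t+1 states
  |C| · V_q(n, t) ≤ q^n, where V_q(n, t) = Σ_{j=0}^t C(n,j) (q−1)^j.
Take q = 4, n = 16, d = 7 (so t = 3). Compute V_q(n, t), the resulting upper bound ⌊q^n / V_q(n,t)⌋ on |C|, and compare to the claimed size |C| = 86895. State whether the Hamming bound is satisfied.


V_q(n, t) = 16249, q^n = 4294967296, Hamming bound = 264321, |C| = 86895 ≤ bound (satisfied).

Step 1: Compute V_q(n, t) = Σ_{j=0}^3 C(n, j) (q−1)^j.
  j = 0: C(16,0)·(3)^0 = 1·1 = 1.
  j = 1: C(16,1)·(3)^1 = 16·3 = 48.
  j = 2: C(16,2)·(3)^2 = 120·9 = 1080.
  j = 3: C(16,3)·(3)^3 = 560·27 = 15120.
  V_q(n, t) = 1 + 48 + 1080 + 15120 = 16249.
Step 2: q^n = 4^16 = 4294967296.
Step 3: Hamming bound ⌊q^n / V_q(n,t)⌋ = ⌊4294967296/16249⌋ = 264321.
Step 4: Compare |C| = 86895 to 264321: satisfied.
The claimed |C| lies below the Hamming bound.


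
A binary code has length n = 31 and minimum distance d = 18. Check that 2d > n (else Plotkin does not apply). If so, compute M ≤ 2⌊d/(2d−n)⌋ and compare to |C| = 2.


Plotkin bound M ≤ 6; given |C| = 2 ≤ bound (satisfied).

Check applicability: 2d = 36, n = 31.
2d − n = 5 > 0, so Plotkin applies.
Compute d/(2d−n) = 18/5 ≈ 3.6000.
⌊d/(2d−n)⌋ = 3.
Plotkin bound: M ≤ 2·3 = 6.
Given |C| = 2, check: satisfied.
This |C| is below the Plotkin bound.


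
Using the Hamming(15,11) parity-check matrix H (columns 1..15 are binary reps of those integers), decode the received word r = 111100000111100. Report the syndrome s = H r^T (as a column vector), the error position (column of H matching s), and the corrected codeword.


s = (0, 1, 0, 0)^T, error position = 4, corrected codeword c = 111000000111100

Compute s = H r^T mod 2 one row at a time:
  s_1 = 0 + 0 + 1 + 1 + 1 + 1 + 0 + 0 = 4 ≡ 0 (mod 2).
  s_2 = 1 + 0 + 0 + 0 + 1 + 1 + 0 + 0 = 3 ≡ 1 (mod 2).
  s_3 = 1 + 1 + 0 + 0 + 1 + 1 + 0 + 0 = 4 ≡ 0 (mod 2).
  s_4 = 1 + 1 + 0 + 0 + 0 + 1 + 1 + 0 = 4 ≡ 0 (mod 2).
s = (0, 1, 0, 0)^T — this equals column 4 of H (binary 0100), so error is at position 4.
Correct: flip bit 4 of r = 111100000111100 to get c = 111000000111100.


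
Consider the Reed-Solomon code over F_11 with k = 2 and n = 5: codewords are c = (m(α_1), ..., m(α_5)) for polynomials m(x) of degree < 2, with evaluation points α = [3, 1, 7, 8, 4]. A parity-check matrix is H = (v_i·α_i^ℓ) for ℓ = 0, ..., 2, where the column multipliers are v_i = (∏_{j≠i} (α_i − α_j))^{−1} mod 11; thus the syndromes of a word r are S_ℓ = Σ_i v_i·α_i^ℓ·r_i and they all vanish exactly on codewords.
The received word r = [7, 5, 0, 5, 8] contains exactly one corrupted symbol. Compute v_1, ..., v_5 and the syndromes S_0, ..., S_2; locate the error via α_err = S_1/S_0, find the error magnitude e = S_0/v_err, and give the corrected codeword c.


S = (6, 4, 10), error at position 4, error magnitude e = 4, c = [7, 5, 0, 1, 8].

Step 1: column multipliers v_i = (∏_{j≠i}(α_i − α_j))^{−1} mod 11.
  i = 1 (α = 3): (3−1)(3−7)(3−8)(3−4) = 2·(−4)·(−5)·(−1) = −40 ≡ 4, so v_1 = 4^{−1} = 3 (mod 11).
  i = 2 (α = 1): (1−3)(1−7)(1−8)(1−4) = (−2)·(−6)·(−7)·(−3) = 252 ≡ 10, so v_2 = 10^{−1} = 10 (mod 11).
  i = 3 (α = 7): (7−3)(7−1)(7−8)(7−4) = 4·6·(−1)·3 = −72 ≡ 5, so v_3 = 5^{−1} = 9 (mod 11).
  i = 4 (α = 8): (8−3)(8−1)(8−7)(8−4) = 5·7·1·4 = 140 ≡ 8, so v_4 = 8^{−1} = 7 (mod 11).
  i = 5 (α = 4): (4−3)(4−1)(4−7)(4−8) = 1·3·(−3)·(−4) = 36 ≡ 3, so v_5 = 3^{−1} = 4 (mod 11).
  v = [3, 10, 9, 7, 4].
Step 2: syndromes of r = [7, 5, 0, 5, 8] (all sums mod 11).
  S_0 = Σ v_i r_i = 3·7 + 10·5 + 9·0 + 7·5 + 4·8 = 138 ≡ 6.
  S_1 = Σ v_i α_i r_i = 3·3·7 + 10·1·5 + 9·7·0 + 7·8·5 + 4·4·8 = 521 ≡ 4.
  α_i^2 mod 11 = [9, 1, 5, 9, 5].
  S_2 = Σ v_i α_i^2 r_i = 3·9·7 + 10·1·5 + 9·5·0 + 7·9·5 + 4·5·8 = 714 ≡ 10.
  S = (6, 4, 10) ≠ 0, so r is not a codeword (an error is present).
Step 3: locate the error. For a single error e at position i, S_ℓ = v_i·e·α_i^ℓ, so α_err = S_1/S_0.
  S_0^{−1} = 6^{−1} = 2 (mod 11), so α_err = 4·2 = 8 ≡ 8 = α_4. Error position i = 4.
  Consistency check: S_2/S_1 = 10·3 = 30 ≡ 8 = α_err ✓ (single-error assumption holds).
Step 4: error magnitude e = S_0/v_4 = S_0·∏_{j≠4}(α_4 − α_j) = 6·8 = 48 ≡ 4 (mod 11).
Step 5: correct position 4: c_4 = r_4 − e = 5 − 4 ≡ 1 (mod 11). Hence c = [7, 5, 0, 1, 8].
  Check: interpolating c through the α_i gives m(x) = 4 + 1·x (degree < 2) with m(α_i) = c_i for every i, so c is indeed a codeword.


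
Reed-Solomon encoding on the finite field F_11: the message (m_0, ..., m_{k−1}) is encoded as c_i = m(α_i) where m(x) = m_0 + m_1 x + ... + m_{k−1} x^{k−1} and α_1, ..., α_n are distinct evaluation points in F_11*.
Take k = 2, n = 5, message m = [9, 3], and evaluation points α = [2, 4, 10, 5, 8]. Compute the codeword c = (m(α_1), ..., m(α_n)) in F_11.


c = [4, 10, 6, 2, 0]

Message polynomial: m(x) = 9 + 3·x (mod 11).
For each evaluation point α_i, compute m(α_i) mod 11:
  α_1 = 2: Horner steps 3 → 4, so m(2) = 4.
  α_2 = 4: Horner steps 3 → 10, so m(4) = 10.
  α_3 = 10: Horner steps 3 → 6, so m(10) = 6.
  α_4 = 5: Horner steps 3 → 2, so m(5) = 2.
  α_5 = 8: Horner steps 3 → 0, so m(8) = 0.
Codeword c = [4, 10, 6, 2, 0] ∈ F_11^5.


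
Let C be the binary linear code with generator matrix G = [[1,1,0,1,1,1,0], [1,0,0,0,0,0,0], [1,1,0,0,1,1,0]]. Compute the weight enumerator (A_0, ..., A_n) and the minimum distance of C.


Weight distribution: A_0 = 1, A_1 = 2, A_2 = 1, A_3 = 1, A_4 = 2, A_5 = 1. Minimum distance d = 1.

Enumerate all 2^3 = 8 messages m ∈ F_2^3.
For each, compute codeword c = mG in F_2^7, then tally its weight.
  m = 000 → c = 0000000, weight = 0.
  m = 100 → c = 1101110, weight = 5.
  m = 010 → c = 1000000, weight = 1.
  m = 110 → c = 0101110, weight = 4.
  m = 001 → c = 1100110, weight = 4.
  m = 101 → c = 0001000, weight = 1.
  m = 011 → c = 0100110, weight = 3.
  m = 111 → c = 1001000, weight = 2.
Tally weights:
  weight 0: 1 codewords.
  weight 1: 2 codewords.
  weight 2: 1 codewords.
  weight 3: 1 codewords.
  weight 4: 2 codewords.
  weight 5: 1 codewords.
Minimum distance d = smallest w > 0 with A_w > 0 = 1.
Sanity: Σ A_w = 8 = 2^3 = 8 ✓.


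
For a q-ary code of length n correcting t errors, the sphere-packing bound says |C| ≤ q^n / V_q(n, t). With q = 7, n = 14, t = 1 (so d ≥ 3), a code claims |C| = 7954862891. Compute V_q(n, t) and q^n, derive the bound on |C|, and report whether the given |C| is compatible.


V_q(n, t) = 85, q^n = 678223072849, Hamming bound = 7979094974, |C| = 7954862891 ≤ bound (satisfied).

Step 1: Compute V_q(n, t) = Σ_{j=0}^1 C(n, j) (q−1)^j.
  j = 0: C(14,0)·(6)^0 = 1·1 = 1.
  j = 1: C(14,1)·(6)^1 = 14·6 = 84.
  V_q(n, t) = 1 + 84 = 85.
Step 2: q^n = 7^14 = 678223072849.
Step 3: Hamming bound ⌊q^n / V_q(n,t)⌋ = ⌊678223072849/85⌋ = 7979094974.
Step 4: Compare |C| = 7954862891 to 7979094974: satisfied.
The claimed |C| lies below the Hamming bound.


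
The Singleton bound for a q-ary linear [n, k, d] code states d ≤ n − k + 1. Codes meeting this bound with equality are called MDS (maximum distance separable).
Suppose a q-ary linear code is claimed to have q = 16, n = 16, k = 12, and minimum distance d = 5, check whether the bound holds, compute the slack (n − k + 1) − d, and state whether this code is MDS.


Singleton RHS = n − k + 1 = 5, slack = 0, bound satisfied, MDS.

Singleton bound: d ≤ n − k + 1.
Here n = 16, k = 12, so n − k + 1 = 5.
Given d = 5, check d ≤ 5: YES.
Slack = (n − k + 1) − d = 0.
The code is MDS (slack = 0).
Description: the claimed parameters are [16, 12, 5]_16; such a code would be MDS (meets Singleton bound).


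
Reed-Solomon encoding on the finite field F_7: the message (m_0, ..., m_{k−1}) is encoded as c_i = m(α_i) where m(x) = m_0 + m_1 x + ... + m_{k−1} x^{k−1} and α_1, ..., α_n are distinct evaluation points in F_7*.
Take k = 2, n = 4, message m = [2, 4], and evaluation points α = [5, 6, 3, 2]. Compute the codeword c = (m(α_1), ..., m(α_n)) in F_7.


c = [1, 5, 0, 3]

Message polynomial: m(x) = 2 + 4·x (mod 7).
For each evaluation point α_i, compute m(α_i) mod 7:
  α_1 = 5: Horner steps 4 → 1, so m(5) = 1.
  α_2 = 6: Horner steps 4 → 5, so m(6) = 5.
  α_3 = 3: Horner steps 4 → 0, so m(3) = 0.
  α_4 = 2: Horner steps 4 → 3, so m(2) = 3.
Codeword c = [1, 5, 0, 3] ∈ F_7^4.


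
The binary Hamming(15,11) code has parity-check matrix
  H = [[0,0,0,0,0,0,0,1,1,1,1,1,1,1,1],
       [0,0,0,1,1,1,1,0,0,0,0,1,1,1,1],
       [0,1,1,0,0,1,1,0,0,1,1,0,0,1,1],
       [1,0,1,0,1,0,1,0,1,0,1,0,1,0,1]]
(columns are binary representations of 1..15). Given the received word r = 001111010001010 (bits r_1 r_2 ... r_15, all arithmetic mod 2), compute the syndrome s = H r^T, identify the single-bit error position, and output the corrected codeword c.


s = (1, 1, 1, 0)^T, error position = 14, corrected codeword c = 001111010001000

Compute s = H r^T mod 2 one row at a time:
  s_1 = 1 + 0 + 0 + 0 + 1 + 0 + 1 + 0 = 3 ≡ 1 (mod 2).
  s_2 = 1 + 1 + 1 + 0 + 1 + 0 + 1 + 0 = 5 ≡ 1 (mod 2).
  s_3 = 0 + 1 + 1 + 0 + 0 + 0 + 1 + 0 = 3 ≡ 1 (mod 2).
  s_4 = 0 + 1 + 1 + 0 + 0 + 0 + 0 + 0 = 2 ≡ 0 (mod 2).
s = (1, 1, 1, 0)^T — this equals column 14 of H (binary 1110), so error is at position 14.
Correct: flip bit 14 of r = 001111010001010 to get c = 001111010001000.


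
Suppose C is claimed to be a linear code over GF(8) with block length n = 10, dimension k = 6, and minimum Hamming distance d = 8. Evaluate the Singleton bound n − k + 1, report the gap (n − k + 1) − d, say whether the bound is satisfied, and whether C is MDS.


Singleton RHS = n − k + 1 = 5, slack = -3, bound violated (no such code; not MDS).

Singleton bound: d ≤ n − k + 1.
Here n = 10, k = 6, so n − k + 1 = 5.
Given d = 8, check d ≤ 5: NO.
Slack = (n − k + 1) − d = -3.
The slack is negative: d = 8 exceeds n − k + 1 = 5 by 3, so the Singleton bound is violated and no linear [10, 6, 8]_8 code can exist. In particular it is not MDS (MDS requires d = n − k + 1 exactly).
Description: the claimed parameters are [10, 6, 8]_8; such a code would be impossible (violates the Singleton bound).


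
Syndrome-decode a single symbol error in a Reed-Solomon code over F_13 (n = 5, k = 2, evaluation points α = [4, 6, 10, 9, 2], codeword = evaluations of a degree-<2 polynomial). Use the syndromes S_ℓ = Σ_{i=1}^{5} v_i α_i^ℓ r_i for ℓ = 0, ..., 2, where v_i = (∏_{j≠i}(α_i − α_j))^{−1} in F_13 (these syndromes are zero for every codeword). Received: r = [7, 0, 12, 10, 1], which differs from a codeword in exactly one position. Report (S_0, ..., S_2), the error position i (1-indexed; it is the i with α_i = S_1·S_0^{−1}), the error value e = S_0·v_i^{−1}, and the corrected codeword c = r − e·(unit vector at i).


S = (12, 4, 10), error at position 4, error magnitude e = 1, c = [7, 0, 12, 9, 1].

Step 1: column multipliers v_i = (∏_{j≠i}(α_i − α_j))^{−1} mod 13.
  i = 1 (α = 4): (4−6)(4−10)(4−9)(4−2) = (−2)·(−6)·(−5)·2 = −120 ≡ 10, so v_1 = 10^{−1} = 4 (mod 13).
  i = 2 (α = 6): (6−4)(6−10)(6−9)(6−2) = 2·(−4)·(−3)·4 = 96 ≡ 5, so v_2 = 5^{−1} = 8 (mod 13).
  i = 3 (α = 10): (10−4)(10−6)(10−9)(10−2) = 6·4·1·8 = 192 ≡ 10, so v_3 = 10^{−1} = 4 (mod 13).
  i = 4 (α = 9): (9−4)(9−6)(9−10)(9−2) = 5·3·(−1)·7 = −105 ≡ 12, so v_4 = 12^{−1} = 12 (mod 13).
  i = 5 (α = 2): (2−4)(2−6)(2−10)(2−9) = (−2)·(−4)·(−8)·(−7) = 448 ≡ 6, so v_5 = 6^{−1} = 11 (mod 13).
  v = [4, 8, 4, 12, 11].
Step 2: syndromes of r = [7, 0, 12, 10, 1] (all sums mod 13).
  S_0 = Σ v_i r_i = 4·7 + 8·0 + 4·12 + 12·10 + 11·1 = 207 ≡ 12.
  S_1 = Σ v_i α_i r_i = 4·4·7 + 8·6·0 + 4·10·12 + 12·9·10 + 11·2·1 = 1694 ≡ 4.
  α_i^2 mod 13 = [3, 10, 9, 3, 4].
  S_2 = Σ v_i α_i^2 r_i = 4·3·7 + 8·10·0 + 4·9·12 + 12·3·10 + 11·4·1 = 920 ≡ 10.
  S = (12, 4, 10) ≠ 0, so r is not a codeword (an error is present).
Step 3: locate the error. For a single error e at position i, S_ℓ = v_i·e·α_i^ℓ, so α_err = S_1/S_0.
  S_0^{−1} = 12^{−1} = 12 (mod 13), so α_err = 4·12 = 48 ≡ 9 = α_4. Error position i = 4.
  Consistency check: S_2/S_1 = 10·10 = 100 ≡ 9 = α_err ✓ (single-error assumption holds).
Step 4: error magnitude e = S_0/v_4 = S_0·∏_{j≠4}(α_4 − α_j) = 12·12 = 144 ≡ 1 (mod 13).
Step 5: correct position 4: c_4 = r_4 − e = 10 − 1 ≡ 9 (mod 13). Hence c = [7, 0, 12, 9, 1].
  Check: interpolating c through the α_i gives m(x) = 8 + 3·x (degree < 2) with m(α_i) = c_i for every i, so c is indeed a codeword.


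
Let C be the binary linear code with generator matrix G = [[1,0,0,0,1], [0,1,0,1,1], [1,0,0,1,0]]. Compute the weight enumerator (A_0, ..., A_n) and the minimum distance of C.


Weight distribution: A_0 = 1, A_1 = 1, A_2 = 3, A_3 = 3. Minimum distance d = 1.

Enumerate all 2^3 = 8 messages m ∈ F_2^3.
For each, compute codeword c = mG in F_2^5, then tally its weight.
  m = 000 → c = 00000, weight = 0.
  m = 100 → c = 10001, weight = 2.
  m = 010 → c = 01011, weight = 3.
  m = 110 → c = 11010, weight = 3.
  m = 001 → c = 10010, weight = 2.
  m = 101 → c = 00011, weight = 2.
  m = 011 → c = 11001, weight = 3.
  m = 111 → c = 01000, weight = 1.
Tally weights:
  weight 0: 1 codewords.
  weight 1: 1 codewords.
  weight 2: 3 codewords.
  weight 3: 3 codewords.
Minimum distance d = smallest w > 0 with A_w > 0 = 1.
Sanity: Σ A_w = 8 = 2^3 = 8 ✓.


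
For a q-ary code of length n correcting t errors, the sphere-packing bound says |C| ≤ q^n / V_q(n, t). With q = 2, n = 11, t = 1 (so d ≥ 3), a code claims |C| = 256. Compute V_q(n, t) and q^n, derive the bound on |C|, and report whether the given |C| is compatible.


V_q(n, t) = 12, q^n = 2048, Hamming bound = 170, |C| = 256 > bound (violated).

Step 1: Compute V_q(n, t) = Σ_{j=0}^1 C(n, j) (q−1)^j.
  j = 0: C(11,0)·(1)^0 = 1·1 = 1.
  j = 1: C(11,1)·(1)^1 = 11·1 = 11.
  V_q(n, t) = 1 + 11 = 12.
Step 2: q^n = 2^11 = 2048.
Step 3: Hamming bound ⌊q^n / V_q(n,t)⌋ = ⌊2048/12⌋ = 170.
Step 4: Compare |C| = 256 to 170: violated.
The claimed |C| lies above the Hamming bound, so no 2-ary code of length 11 with d ≥ 3 can have 256 codewords.


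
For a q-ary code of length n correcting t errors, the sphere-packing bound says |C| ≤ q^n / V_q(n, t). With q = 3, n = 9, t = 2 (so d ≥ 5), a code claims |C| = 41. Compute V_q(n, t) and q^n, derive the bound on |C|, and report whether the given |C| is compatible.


V_q(n, t) = 163, q^n = 19683, Hamming bound = 120, |C| = 41 ≤ bound (satisfied).

Step 1: Compute V_q(n, t) = Σ_{j=0}^2 C(n, j) (q−1)^j.
  j = 0: C(9,0)·(2)^0 = 1·1 = 1.
  j = 1: C(9,1)·(2)^1 = 9·2 = 18.
  j = 2: C(9,2)·(2)^2 = 36·4 = 144.
  V_q(n, t) = 1 + 18 + 144 = 163.
Step 2: q^n = 3^9 = 19683.
Step 3: Hamming bound ⌊q^n / V_q(n,t)⌋ = ⌊19683/163⌋ = 120.
Step 4: Compare |C| = 41 to 120: satisfied.
The claimed |C| lies below the Hamming bound.


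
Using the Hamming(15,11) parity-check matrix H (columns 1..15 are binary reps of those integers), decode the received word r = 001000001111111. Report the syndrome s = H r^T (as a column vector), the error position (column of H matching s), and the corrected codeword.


s = (1, 0, 1, 1)^T, error position = 11, corrected codeword c = 001000001101111

Compute s = H r^T mod 2 one row at a time:
  s_1 = 0 + 1 + 1 + 1 + 1 + 1 + 1 + 1 = 7 ≡ 1 (mod 2).
  s_2 = 0 + 0 + 0 + 0 + 1 + 1 + 1 + 1 = 4 ≡ 0 (mod 2).
  s_3 = 0 + 1 + 0 + 0 + 1 + 1 + 1 + 1 = 5 ≡ 1 (mod 2).
  s_4 = 0 + 1 + 0 + 0 + 1 + 1 + 1 + 1 = 5 ≡ 1 (mod 2).
s = (1, 0, 1, 1)^T — this equals column 11 of H (binary 1011), so error is at position 11.
Correct: flip bit 11 of r = 001000001111111 to get c = 001000001101111.


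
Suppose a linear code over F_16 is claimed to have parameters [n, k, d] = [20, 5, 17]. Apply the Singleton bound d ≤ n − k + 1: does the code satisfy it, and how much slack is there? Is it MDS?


Singleton RHS = n − k + 1 = 16, slack = -1, bound violated (no such code; not MDS).

Singleton bound: d ≤ n − k + 1.
Here n = 20, k = 5, so n − k + 1 = 16.
Given d = 17, check d ≤ 16: NO.
Slack = (n − k + 1) − d = -1.
The slack is negative: d = 17 exceeds n − k + 1 = 16 by 1, so the Singleton bound is violated and no linear [20, 5, 17]_16 code can exist. In particular it is not MDS (MDS requires d = n − k + 1 exactly).
Description: the claimed parameters are [20, 5, 17]_16; such a code would be impossible (violates the Singleton bound).


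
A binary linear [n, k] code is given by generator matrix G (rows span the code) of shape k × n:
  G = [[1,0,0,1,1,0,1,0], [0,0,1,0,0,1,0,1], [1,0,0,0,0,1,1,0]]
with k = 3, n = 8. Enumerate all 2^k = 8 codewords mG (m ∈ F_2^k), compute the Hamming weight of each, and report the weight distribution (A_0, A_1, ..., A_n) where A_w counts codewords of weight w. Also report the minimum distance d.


Weight distribution: A_0 = 1, A_3 = 3, A_4 = 3, A_7 = 1. Minimum distance d = 3.

Enumerate all 2^3 = 8 messages m ∈ F_2^3.
For each, compute codeword c = mG in F_2^8, then tally its weight.
  m = 000 → c = 00000000, weight = 0.
  m = 100 → c = 10011010, weight = 4.
  m = 010 → c = 00100101, weight = 3.
  m = 110 → c = 10111111, weight = 7.
  m = 001 → c = 10000110, weight = 3.
  m = 101 → c = 00011100, weight = 3.
  m = 011 → c = 10100011, weight = 4.
  m = 111 → c = 00111001, weight = 4.
Tally weights:
  weight 0: 1 codewords.
  weight 3: 3 codewords.
  weight 4: 3 codewords.
  weight 7: 1 codewords.
Minimum distance d = smallest w > 0 with A_w > 0 = 3.
Sanity: Σ A_w = 8 = 2^3 = 8 ✓.


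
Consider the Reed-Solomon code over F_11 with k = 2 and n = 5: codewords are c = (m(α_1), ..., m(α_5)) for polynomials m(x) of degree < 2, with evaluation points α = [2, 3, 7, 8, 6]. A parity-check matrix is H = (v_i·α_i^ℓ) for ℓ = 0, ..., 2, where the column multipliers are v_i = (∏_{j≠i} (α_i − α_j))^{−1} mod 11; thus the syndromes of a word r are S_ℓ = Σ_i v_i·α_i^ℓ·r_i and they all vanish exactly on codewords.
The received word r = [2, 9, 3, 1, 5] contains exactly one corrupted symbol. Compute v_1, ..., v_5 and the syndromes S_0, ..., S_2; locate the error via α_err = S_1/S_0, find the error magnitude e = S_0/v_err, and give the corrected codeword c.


S = (7, 10, 8), error at position 2, error magnitude e = 9, c = [2, 0, 3, 1, 5].

Step 1: column multipliers v_i = (∏_{j≠i}(α_i − α_j))^{−1} mod 11.
  i = 1 (α = 2): (2−3)(2−7)(2−8)(2−6) = (−1)·(−5)·(−6)·(−4) = 120 ≡ 10, so v_1 = 10^{−1} = 10 (mod 11).
  i = 2 (α = 3): (3−2)(3−7)(3−8)(3−6) = 1·(−4)·(−5)·(−3) = −60 ≡ 6, so v_2 = 6^{−1} = 2 (mod 11).
  i = 3 (α = 7): (7−2)(7−3)(7−8)(7−6) = 5·4·(−1)·1 = −20 ≡ 2, so v_3 = 2^{−1} = 6 (mod 11).
  i = 4 (α = 8): (8−2)(8−3)(8−7)(8−6) = 6·5·1·2 = 60 ≡ 5, so v_4 = 5^{−1} = 9 (mod 11).
  i = 5 (α = 6): (6−2)(6−3)(6−7)(6−8) = 4·3·(−1)·(−2) = 24 ≡ 2, so v_5 = 2^{−1} = 6 (mod 11).
  v = [10, 2, 6, 9, 6].
Step 2: syndromes of r = [2, 9, 3, 1, 5] (all sums mod 11).
  S_0 = Σ v_i r_i = 10·2 + 2·9 + 6·3 + 9·1 + 6·5 = 95 ≡ 7.
  S_1 = Σ v_i α_i r_i = 10·2·2 + 2·3·9 + 6·7·3 + 9·8·1 + 6·6·5 = 472 ≡ 10.
  α_i^2 mod 11 = [4, 9, 5, 9, 3].
  S_2 = Σ v_i α_i^2 r_i = 10·4·2 + 2·9·9 + 6·5·3 + 9·9·1 + 6·3·5 = 503 ≡ 8.
  S = (7, 10, 8) ≠ 0, so r is not a codeword (an error is present).
Step 3: locate the error. For a single error e at position i, S_ℓ = v_i·e·α_i^ℓ, so α_err = S_1/S_0.
  S_0^{−1} = 7^{−1} = 8 (mod 11), so α_err = 10·8 = 80 ≡ 3 = α_2. Error position i = 2.
  Consistency check: S_2/S_1 = 8·10 = 80 ≡ 3 = α_err ✓ (single-error assumption holds).
Step 4: error magnitude e = S_0/v_2 = S_0·∏_{j≠2}(α_2 − α_j) = 7·6 = 42 ≡ 9 (mod 11).
Step 5: correct position 2: c_2 = r_2 − e = 9 − 9 ≡ 0 (mod 11). Hence c = [2, 0, 3, 1, 5].
  Check: interpolating c through the α_i gives m(x) = 6 + 9·x (degree < 2) with m(α_i) = c_i for every i, so c is indeed a codeword.


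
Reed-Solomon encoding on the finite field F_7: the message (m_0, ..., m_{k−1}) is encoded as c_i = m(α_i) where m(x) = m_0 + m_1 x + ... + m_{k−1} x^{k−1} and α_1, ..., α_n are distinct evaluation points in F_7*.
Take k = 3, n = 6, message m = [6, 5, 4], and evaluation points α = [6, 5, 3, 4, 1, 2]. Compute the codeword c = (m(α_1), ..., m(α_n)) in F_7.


c = [5, 5, 1, 6, 1, 4]

Message polynomial: m(x) = 6 + 5·x + 4·x^2 (mod 7).
For each evaluation point α_i, compute m(α_i) mod 7:
  α_1 = 6: Horner steps 4 → 1 → 5, so m(6) = 5.
  α_2 = 5: Horner steps 4 → 4 → 5, so m(5) = 5.
  α_3 = 3: Horner steps 4 → 3 → 1, so m(3) = 1.
  α_4 = 4: Horner steps 4 → 0 → 6, so m(4) = 6.
  α_5 = 1: Horner steps 4 → 2 → 1, so m(1) = 1.
  α_6 = 2: Horner steps 4 → 6 → 4, so m(2) = 4.
Codeword c = [5, 5, 1, 6, 1, 4] ∈ F_7^6.


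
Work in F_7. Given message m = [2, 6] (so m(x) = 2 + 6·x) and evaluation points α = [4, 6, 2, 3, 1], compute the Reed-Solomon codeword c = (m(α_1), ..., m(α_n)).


c = [5, 3, 0, 6, 1]

Message polynomial: m(x) = 2 + 6·x (mod 7).
For each evaluation point α_i, compute m(α_i) mod 7:
  α_1 = 4: Horner steps 6 → 5, so m(4) = 5.
  α_2 = 6: Horner steps 6 → 3, so m(6) = 3.
  α_3 = 2: Horner steps 6 → 0, so m(2) = 0.
  α_4 = 3: Horner steps 6 → 6, so m(3) = 6.
  α_5 = 1: Horner steps 6 → 1, so m(1) = 1.
Codeword c = [5, 3, 0, 6, 1] ∈ F_7^5.


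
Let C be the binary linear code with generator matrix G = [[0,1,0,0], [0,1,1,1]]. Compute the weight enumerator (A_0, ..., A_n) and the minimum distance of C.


Weight distribution: A_0 = 1, A_1 = 1, A_2 = 1, A_3 = 1. Minimum distance d = 1.

Enumerate all 2^2 = 4 messages m ∈ F_2^2.
For each, compute codeword c = mG in F_2^4, then tally its weight.
  m = 00 → c = 0000, weight = 0.
  m = 10 → c = 0100, weight = 1.
  m = 01 → c = 0111, weight = 3.
  m = 11 → c = 0011, weight = 2.
Tally weights:
  weight 0: 1 codewords.
  weight 1: 1 codewords.
  weight 2: 1 codewords.
  weight 3: 1 codewords.
Minimum distance d = smallest w > 0 with A_w > 0 = 1.
Sanity: Σ A_w = 4 = 2^2 = 4 ✓.
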